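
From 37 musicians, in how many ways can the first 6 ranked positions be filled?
P(37,6) = 37!/(37-6)! = 1673844480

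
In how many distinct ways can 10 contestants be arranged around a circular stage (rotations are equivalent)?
Circular: fix one position, arrange the rest. (10-1)! = 362880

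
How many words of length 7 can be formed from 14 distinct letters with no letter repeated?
P(14,7) = 14!/(14-7)! = 17297280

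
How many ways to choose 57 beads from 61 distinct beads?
C(61,57) = 61!/(57!×4!) = 521855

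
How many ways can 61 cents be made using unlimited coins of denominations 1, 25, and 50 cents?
Coefficient of x^61 in 1/(1-x^1) · 1/(1-x^25) · 1/(1-x^50). Case on j = number of 50-cent coins (j = 0..1); remainder r = 61 - 50j is made from {1,25} in ⌊r/25⌋+1 ways. r = 61, 11 → 3 + 1 = 4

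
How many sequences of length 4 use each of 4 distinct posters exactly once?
4! = 24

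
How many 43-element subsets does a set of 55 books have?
C(55,43) = 55!/(43!×12!) = 438729741450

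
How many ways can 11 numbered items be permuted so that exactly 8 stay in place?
Choose the 8 fixed points C(11,8) = 165, derange the rest: !3 = Σ_{j=0}^{3} (-1)^j·3!/j! = 6 - 6 + 3 - 1 = 2. Product = 165 × 2 = 330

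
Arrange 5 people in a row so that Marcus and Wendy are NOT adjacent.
Total - adjacent = 5! - (5-1)!×2 = 120 - 48 = 72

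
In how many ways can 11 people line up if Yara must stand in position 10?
Fix one position: (11-1)! = 3628800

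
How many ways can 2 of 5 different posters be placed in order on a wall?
P(5,2) = 5!/(5-2)! = 20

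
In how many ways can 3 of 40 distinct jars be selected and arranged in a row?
P(40,3) = 40!/(40-3)! = 59280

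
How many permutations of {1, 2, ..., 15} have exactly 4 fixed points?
Choose the 4 fixed points C(15,4) = 1365, derange the rest: !11 = Σ_{j=0}^{11} (-1)^j·11!/j! = 39916800 - 39916800 + 19958400 - 6652800 + 1663200 - 332640 + 55440 - 7920 + 990 - 110 + 11 - 1 = 14684570. Product = 1365 × 14684570 = 20044438050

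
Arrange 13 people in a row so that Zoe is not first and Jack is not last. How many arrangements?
By inclusion-exclusion: 13! - 2×(13-1)! + (13-2)! = 6227020800 - 958003200 + 39916800 = 5308934400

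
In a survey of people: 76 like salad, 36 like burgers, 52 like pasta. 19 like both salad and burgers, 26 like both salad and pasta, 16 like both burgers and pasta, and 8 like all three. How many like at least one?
|A∪B∪C| = 76+36+52-19-26-16+8 = 111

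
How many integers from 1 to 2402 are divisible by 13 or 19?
⌊2402/13⌋ + ⌊2402/19⌋ - ⌊2402/247⌋ = 184 + 126 - 9 = 301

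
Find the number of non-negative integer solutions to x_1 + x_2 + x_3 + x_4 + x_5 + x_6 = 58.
C(58+6-1, 6-1) = C(63, 5) = 7028847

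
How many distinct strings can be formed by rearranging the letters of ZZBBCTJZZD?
10! / (1! × 4! × 1! × 1! × 2! × 1!) = 75600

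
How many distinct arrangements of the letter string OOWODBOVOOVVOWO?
15! / (1! × 2! × 8! × 1! × 3!) = 2702700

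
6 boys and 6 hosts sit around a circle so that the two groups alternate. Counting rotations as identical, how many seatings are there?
Fix one of the boys: (6-1)! ways for the remaining boys, × 6! ways for the hosts = 120 × 720 = 86400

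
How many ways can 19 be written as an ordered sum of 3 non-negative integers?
C(19+3-1, 3-1) = C(21, 2) = 210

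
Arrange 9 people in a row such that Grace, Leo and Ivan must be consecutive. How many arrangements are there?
Treat the 3 as one block: (9-3+1)! × 3! = 5040 × 6 = 30240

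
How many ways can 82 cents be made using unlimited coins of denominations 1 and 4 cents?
Coefficient of x^82 in 1/(1-x^1) · 1/(1-x^4). Use j coins of 4 for j = 0..⌊82/4⌋ = 20, the rest in 1s: 20 + 1 = 21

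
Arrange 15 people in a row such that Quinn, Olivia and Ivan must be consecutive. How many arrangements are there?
Treat the 3 as one block: (15-3+1)! × 3! = 6227020800 × 6 = 37362124800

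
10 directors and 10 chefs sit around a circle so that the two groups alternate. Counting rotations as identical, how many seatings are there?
Fix one of the directors: (10-1)! ways for the remaining directors, × 10! ways for the chefs = 362880 × 3628800 = 1316818944000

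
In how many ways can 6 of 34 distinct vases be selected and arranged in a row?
P(34,6) = 34!/(34-6)! = 968330880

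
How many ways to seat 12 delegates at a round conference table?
Circular: fix one position, arrange the rest. (12-1)! = 39916800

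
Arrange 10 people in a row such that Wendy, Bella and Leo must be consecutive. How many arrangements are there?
Treat the 3 as one block: (10-3+1)! × 3! = 40320 × 6 = 241920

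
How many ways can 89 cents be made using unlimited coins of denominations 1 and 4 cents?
Coefficient of x^89 in 1/(1-x^1) · 1/(1-x^4). Use j coins of 4 for j = 0..⌊89/4⌋ = 22, the rest in 1s: 22 + 1 = 23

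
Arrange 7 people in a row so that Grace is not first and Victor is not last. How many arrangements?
By inclusion-exclusion: 7! - 2×(7-1)! + (7-2)! = 5040 - 1440 + 120 = 3720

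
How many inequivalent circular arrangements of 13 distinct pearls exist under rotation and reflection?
(13-1)!/2 = 479001600/2 = 239500800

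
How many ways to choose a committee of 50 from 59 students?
C(59,50) = 59!/(50!×9!) = 12565671261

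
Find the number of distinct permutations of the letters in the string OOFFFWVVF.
9! / (2! × 2! × 4! × 1!) = 3780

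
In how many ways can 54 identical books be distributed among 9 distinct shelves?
C(54+9-1, 9-1) = C(62, 8) = 3381098545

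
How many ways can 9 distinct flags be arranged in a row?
9! = 362880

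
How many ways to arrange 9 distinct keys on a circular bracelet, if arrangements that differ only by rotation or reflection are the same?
(9-1)!/2 = 40320/2 = 20160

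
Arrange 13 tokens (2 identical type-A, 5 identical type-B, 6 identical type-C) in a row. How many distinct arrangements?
13! / (2! × 5! × 6!) = 36036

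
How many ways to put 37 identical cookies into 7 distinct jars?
C(37+7-1, 7-1) = C(43, 6) = 6096454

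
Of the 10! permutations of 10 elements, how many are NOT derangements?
Complement of the derangements. !10 = Σ_{j=0}^{10} (-1)^j·10!/j! = 3628800 - 3628800 + 1814400 - 604800 + 151200 - 30240 + 5040 - 720 + 90 - 10 + 1 = 1334961. 10! - !10 = 3628800 - 1334961 = 2293839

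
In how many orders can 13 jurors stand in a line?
13! = 6227020800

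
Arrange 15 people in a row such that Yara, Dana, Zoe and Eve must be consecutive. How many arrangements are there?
Treat the 4 as one block: (15-4+1)! × 4! = 479001600 × 24 = 11496038400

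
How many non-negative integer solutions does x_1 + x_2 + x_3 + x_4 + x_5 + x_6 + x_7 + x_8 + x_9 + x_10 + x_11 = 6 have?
C(6+11-1, 11-1) = C(16, 10) = 8008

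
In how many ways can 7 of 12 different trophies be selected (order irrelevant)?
C(12,7) = 12!/(7!×5!) = 792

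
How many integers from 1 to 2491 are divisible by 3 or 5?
⌊2491/3⌋ + ⌊2491/5⌋ - ⌊2491/15⌋ = 830 + 498 - 166 = 1162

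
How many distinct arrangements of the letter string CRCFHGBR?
8! / (2! × 1! × 2! × 1! × 1! × 1!) = 10080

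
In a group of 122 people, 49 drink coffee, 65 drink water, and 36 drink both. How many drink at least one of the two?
|A∪B| = |A| + |B| - |A∩B| = 49 + 65 - 36 = 78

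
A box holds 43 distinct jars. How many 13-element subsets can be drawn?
C(43,13) = 43!/(13!×30!) = 36576848168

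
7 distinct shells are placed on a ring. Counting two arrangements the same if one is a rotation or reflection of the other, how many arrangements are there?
(7-1)!/2 = 720/2 = 360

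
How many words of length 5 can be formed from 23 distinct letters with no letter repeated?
P(23,5) = 23!/(23-5)! = 4037880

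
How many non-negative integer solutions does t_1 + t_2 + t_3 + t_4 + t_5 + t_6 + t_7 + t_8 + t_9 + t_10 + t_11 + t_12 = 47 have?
C(47+12-1, 12-1) = C(58, 11) = 227692286640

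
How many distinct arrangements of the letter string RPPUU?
5! / (1! × 2! × 2!) = 30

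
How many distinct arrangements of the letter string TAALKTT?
7! / (1! × 1! × 2! × 3!) = 420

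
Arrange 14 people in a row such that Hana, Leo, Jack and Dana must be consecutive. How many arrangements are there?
Treat the 4 as one block: (14-4+1)! × 4! = 39916800 × 24 = 958003200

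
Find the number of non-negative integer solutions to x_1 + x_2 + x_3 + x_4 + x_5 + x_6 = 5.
C(5+6-1, 6-1) = C(10, 5) = 252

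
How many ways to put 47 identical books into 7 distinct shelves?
C(47+7-1, 7-1) = C(53, 6) = 22957480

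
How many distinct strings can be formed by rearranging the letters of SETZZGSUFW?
10! / (2! × 1! × 1! × 1! × 1! × 2! × 1! × 1!) = 907200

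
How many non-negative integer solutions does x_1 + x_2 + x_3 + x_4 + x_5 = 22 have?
C(22+5-1, 5-1) = C(26, 4) = 14950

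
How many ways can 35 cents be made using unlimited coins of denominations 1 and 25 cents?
Coefficient of x^35 in 1/(1-x^1) · 1/(1-x^25). Use j coins of 25 for j = 0..⌊35/25⌋ = 1, the rest in 1s: 1 + 1 = 2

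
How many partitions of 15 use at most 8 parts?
By conjugation, equals partitions of 15 into parts ≤ 8. Let r_j(i) = number of partitions of i into parts ≤ j, for i = 0..15. r_1(i) = 1 for all i; r_j(i) = r_{j-1}(i) + r_j(i-j). Rows j = 2..8: ≤2: 1 1 2 2 3 3 4 4 5 5 6 6 7 7 8 8; ≤3: 1 1 2 3 4 5 7 8 10 12 14 16 19 21 24 27; ≤4: 1 1 2 3 5 6 9 11 15 18 23 27 34 39 47 54; ≤5: 1 1 2 3 5 7 10 13 18 23 30 37 47 57 70 84; ≤6: 1 1 2 3 5 7 11 14 20 26 35 44 58 71 90 110; ≤7: 1 1 2 3 5 7 11 15 21 28 38 49 65 82 105 131; ≤8: 1 1 2 3 5 7 11 15 22 29 40 52 70 89 116 146. r_8(15) = 146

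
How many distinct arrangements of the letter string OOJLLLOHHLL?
11! / (1! × 5! × 3! × 2!) = 27720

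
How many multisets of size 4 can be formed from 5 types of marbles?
C(4+5-1, 5-1) = C(8, 4) = 70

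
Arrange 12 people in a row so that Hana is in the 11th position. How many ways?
Fix one position: (12-1)! = 39916800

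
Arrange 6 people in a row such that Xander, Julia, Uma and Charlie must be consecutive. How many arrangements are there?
Treat the 4 as one block: (6-4+1)! × 4! = 6 × 24 = 144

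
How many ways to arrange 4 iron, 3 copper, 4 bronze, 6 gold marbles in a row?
17! / (4! × 3! × 4! × 6!) = 142942800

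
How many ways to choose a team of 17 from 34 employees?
C(34,17) = 34!/(17!×17!) = 2333606220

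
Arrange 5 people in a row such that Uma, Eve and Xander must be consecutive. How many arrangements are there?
Treat the 3 as one block: (5-3+1)! × 3! = 6 × 6 = 36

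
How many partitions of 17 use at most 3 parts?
By conjugation, equals partitions of 17 into parts ≤ 3. Let r_j(i) = number of partitions of i into parts ≤ j, for i = 0..17. r_1(i) = 1 for all i; r_j(i) = r_{j-1}(i) + r_j(i-j). Rows j = 2..3: ≤2: 1 1 2 2 3 3 4 4 5 5 6 6 7 7 8 8 9 9; ≤3: 1 1 2 3 4 5 7 8 10 12 14 16 19 21 24 27 30 33. r_3(17) = 33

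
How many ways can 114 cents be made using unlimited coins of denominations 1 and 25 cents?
Coefficient of x^114 in 1/(1-x^1) · 1/(1-x^25). Use j coins of 25 for j = 0..⌊114/25⌋ = 4, the rest in 1s: 4 + 1 = 5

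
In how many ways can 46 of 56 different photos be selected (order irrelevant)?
C(56,46) = 56!/(46!×10!) = 35607051480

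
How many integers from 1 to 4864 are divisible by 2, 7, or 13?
⌊4864/2⌋+⌊4864/7⌋+⌊4864/13⌋ - ⌊4864/14⌋-⌊4864/26⌋-⌊4864/91⌋ + ⌊4864/182⌋ = 2432+694+374 - 347-187-53 + 26 = 2939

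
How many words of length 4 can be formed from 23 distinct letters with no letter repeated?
P(23,4) = 23!/(23-4)! = 212520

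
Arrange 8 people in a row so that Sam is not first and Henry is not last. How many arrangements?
By inclusion-exclusion: 8! - 2×(8-1)! + (8-2)! = 40320 - 10080 + 720 = 30960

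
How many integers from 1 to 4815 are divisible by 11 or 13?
⌊4815/11⌋ + ⌊4815/13⌋ - ⌊4815/143⌋ = 437 + 370 - 33 = 774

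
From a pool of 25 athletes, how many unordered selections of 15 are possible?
C(25,15) = 25!/(15!×10!) = 3268760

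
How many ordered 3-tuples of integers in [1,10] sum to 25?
Coefficient of x^25 in (x + x² + ... + x^10)^3. By inclusion-exclusion on dice exceeding 10: Σ_j (-1)^j C(3,j)·C(25-1-10j, 2) = C(3,0)·C(24,2) - C(3,1)·C(14,2) + C(3,2)·C(4,2) = 1·276 - 3·91 + 3·6 = 21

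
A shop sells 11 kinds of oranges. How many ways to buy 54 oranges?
C(54+11-1, 11-1) = C(64, 10) = 151473214816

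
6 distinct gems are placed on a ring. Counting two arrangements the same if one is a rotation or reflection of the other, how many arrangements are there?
(6-1)!/2 = 120/2 = 60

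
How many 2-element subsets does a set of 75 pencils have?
C(75,2) = 75!/(2!×73!) = 2775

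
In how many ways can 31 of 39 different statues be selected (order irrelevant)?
C(39,31) = 39!/(31!×8!) = 61523748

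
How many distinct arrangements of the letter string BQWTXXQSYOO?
11! / (1! × 2! × 1! × 1! × 2! × 1! × 1! × 2!) = 4989600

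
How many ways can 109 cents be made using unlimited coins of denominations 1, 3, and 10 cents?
Coefficient of x^109 in 1/(1-x^1) · 1/(1-x^3) · 1/(1-x^10). Case on j = number of 10-cent coins (j = 0..10); remainder r = 109 - 10j is made from {1,3} in ⌊r/3⌋+1 ways. r = 109, 99, 89, 79, 69, 59, 49, 39, 29, 19, 9 → 37 + 34 + 30 + 27 + 24 + 20 + 17 + 14 + 10 + 7 + 4 = 224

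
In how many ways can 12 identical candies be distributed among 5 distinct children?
C(12+5-1, 5-1) = C(16, 4) = 1820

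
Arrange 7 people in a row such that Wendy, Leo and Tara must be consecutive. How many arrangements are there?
Treat the 3 as one block: (7-3+1)! × 3! = 120 × 6 = 720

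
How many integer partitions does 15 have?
Pentagonal recurrence p(n) = p(n-1) + p(n-2) - p(n-5) - p(n-7) + p(n-12) + p(n-15) - ... gives p(0..14) = 1, 1, 2, 3, 5, 7, 11, 15, 22, 30, 42, 56, 77, 101, 135. p(15) = p(14) + p(13) - p(10) - p(8) + p(3) + p(0) = 135 + 101 - 42 - 22 + 3 + 1 = 176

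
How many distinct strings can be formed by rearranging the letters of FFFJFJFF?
8! / (2! × 6!) = 28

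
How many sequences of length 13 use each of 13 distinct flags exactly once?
13! = 6227020800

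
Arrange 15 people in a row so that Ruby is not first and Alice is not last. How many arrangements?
By inclusion-exclusion: 15! - 2×(15-1)! + (15-2)! = 1307674368000 - 174356582400 + 6227020800 = 1139544806400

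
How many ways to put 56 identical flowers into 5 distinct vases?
C(56+5-1, 5-1) = C(60, 4) = 487635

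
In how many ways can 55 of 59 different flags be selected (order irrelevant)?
C(59,55) = 59!/(55!×4!) = 455126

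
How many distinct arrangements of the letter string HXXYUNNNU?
9! / (1! × 3! × 2! × 1! × 2!) = 15120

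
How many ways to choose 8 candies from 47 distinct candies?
C(47,8) = 47!/(8!×39!) = 314457495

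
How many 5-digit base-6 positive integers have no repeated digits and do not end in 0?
Last digit: 5 nonzero choices. First digit: 4 (nonzero, ≠last). Middle 3: P(4,3) = 24. Total = 480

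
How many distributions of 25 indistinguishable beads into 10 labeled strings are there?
C(25+10-1, 10-1) = C(34, 9) = 52451256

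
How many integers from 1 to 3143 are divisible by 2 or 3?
⌊3143/2⌋ + ⌊3143/3⌋ - ⌊3143/6⌋ = 1571 + 1047 - 523 = 2095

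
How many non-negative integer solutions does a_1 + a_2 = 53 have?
C(53+2-1, 2-1) = C(54, 1) = 54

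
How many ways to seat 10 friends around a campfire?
Circular: fix one position, arrange the rest. (10-1)! = 362880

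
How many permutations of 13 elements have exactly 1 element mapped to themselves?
Choose the 1 fixed point C(13,1) = 13, derange the rest: !12 = Σ_{j=0}^{12} (-1)^j·12!/j! = 479001600 - 479001600 + 239500800 - 79833600 + 19958400 - 3991680 + 665280 - 95040 + 11880 - 1320 + 132 - 12 + 1 = 176214841. Product = 13 × 176214841 = 2290792933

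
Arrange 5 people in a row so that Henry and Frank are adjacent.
Treat as block: (5-1)! × 2! = 24 × 2 = 48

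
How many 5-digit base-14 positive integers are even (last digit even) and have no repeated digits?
Last∈{0,2,4,6,8,10,12}. Last=0: 17160. Last nonzero: 6×12×P(12,3) = 95040. Total = 112200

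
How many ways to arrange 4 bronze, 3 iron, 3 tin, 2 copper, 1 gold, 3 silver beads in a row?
16! / (4! × 3! × 3! × 2! × 1! × 3!) = 2018016000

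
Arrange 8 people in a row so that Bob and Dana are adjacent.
Treat as block: (8-1)! × 2! = 5040 × 2 = 10080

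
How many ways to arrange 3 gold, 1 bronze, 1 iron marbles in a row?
5! / (3! × 1! × 1!) = 20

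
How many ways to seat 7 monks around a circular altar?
Circular: fix one position, arrange the rest. (7-1)! = 720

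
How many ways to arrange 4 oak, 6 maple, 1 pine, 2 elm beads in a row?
13! / (4! × 6! × 1! × 2!) = 180180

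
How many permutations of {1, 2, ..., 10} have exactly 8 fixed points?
Choose the 8 fixed points C(10,8) = 45, derange the rest: !2 = Σ_{j=0}^{2} (-1)^j·2!/j! = 2 - 2 + 1 = 1. Product = 45 × 1 = 45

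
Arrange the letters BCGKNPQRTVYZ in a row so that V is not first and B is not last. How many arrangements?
By inclusion-exclusion: 12! - 2×(12-1)! + (12-2)! = 479001600 - 79833600 + 3628800 = 402796800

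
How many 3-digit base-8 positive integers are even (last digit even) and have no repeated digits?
Last∈{0,2,4,6}. Last=0: 42. Last nonzero: 3×6×P(6,1) = 108. Total = 150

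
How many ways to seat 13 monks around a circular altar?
Circular: fix one position, arrange the rest. (13-1)! = 479001600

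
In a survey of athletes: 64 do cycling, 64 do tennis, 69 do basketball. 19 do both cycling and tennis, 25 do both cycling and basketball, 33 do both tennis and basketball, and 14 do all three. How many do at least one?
|A∪B∪C| = 64+64+69-19-25-33+14 = 134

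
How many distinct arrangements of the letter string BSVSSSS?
7! / (1! × 1! × 5!) = 42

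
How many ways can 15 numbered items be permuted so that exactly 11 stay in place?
Choose the 11 fixed points C(15,11) = 1365, derange the rest: !4 = Σ_{j=0}^{4} (-1)^j·4!/j! = 24 - 24 + 12 - 4 + 1 = 9. Product = 1365 × 9 = 12285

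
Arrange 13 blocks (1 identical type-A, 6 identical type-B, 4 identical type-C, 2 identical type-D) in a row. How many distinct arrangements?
13! / (1! × 6! × 4! × 2!) = 180180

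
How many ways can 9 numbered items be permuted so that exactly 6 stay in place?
Choose the 6 fixed points C(9,6) = 84, derange the rest: !3 = Σ_{j=0}^{3} (-1)^j·3!/j! = 6 - 6 + 3 - 1 = 2. Product = 84 × 2 = 168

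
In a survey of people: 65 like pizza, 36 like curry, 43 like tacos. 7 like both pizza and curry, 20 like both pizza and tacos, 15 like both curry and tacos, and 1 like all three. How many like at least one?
|A∪B∪C| = 65+36+43-7-20-15+1 = 103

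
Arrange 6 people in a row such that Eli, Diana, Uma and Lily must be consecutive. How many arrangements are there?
Treat the 4 as one block: (6-4+1)! × 4! = 6 × 24 = 144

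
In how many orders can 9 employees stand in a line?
9! = 362880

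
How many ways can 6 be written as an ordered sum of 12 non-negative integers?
C(6+12-1, 12-1) = C(17, 11) = 12376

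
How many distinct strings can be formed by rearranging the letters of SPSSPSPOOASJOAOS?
16! / (1! × 3! × 4! × 6! × 2!) = 100900800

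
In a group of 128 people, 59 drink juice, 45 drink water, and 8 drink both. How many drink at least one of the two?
|A∪B| = |A| + |B| - |A∩B| = 59 + 45 - 8 = 96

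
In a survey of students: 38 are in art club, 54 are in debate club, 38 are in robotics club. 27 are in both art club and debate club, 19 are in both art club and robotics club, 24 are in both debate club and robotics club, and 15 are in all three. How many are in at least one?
|A∪B∪C| = 38+54+38-27-19-24+15 = 75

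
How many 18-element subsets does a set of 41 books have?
C(41,18) = 41!/(18!×23!) = 202112640600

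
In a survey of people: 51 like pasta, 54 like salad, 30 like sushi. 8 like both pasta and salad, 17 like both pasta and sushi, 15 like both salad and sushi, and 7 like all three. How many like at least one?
|A∪B∪C| = 51+54+30-8-17-15+7 = 102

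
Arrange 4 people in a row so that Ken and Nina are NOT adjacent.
Total - adjacent = 4! - (4-1)!×2 = 24 - 12 = 12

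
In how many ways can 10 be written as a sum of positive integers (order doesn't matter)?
Pentagonal recurrence p(n) = p(n-1) + p(n-2) - p(n-5) - p(n-7) + p(n-12) + p(n-15) - ... gives p(0..9) = 1, 1, 2, 3, 5, 7, 11, 15, 22, 30. p(10) = p(9) + p(8) - p(5) - p(3) = 30 + 22 - 7 - 3 = 42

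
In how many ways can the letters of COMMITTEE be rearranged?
9! / (1! × 1! × 2! × 1! × 2! × 2!) = 45360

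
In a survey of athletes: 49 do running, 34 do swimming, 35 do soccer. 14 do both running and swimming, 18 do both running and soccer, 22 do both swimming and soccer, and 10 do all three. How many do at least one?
|A∪B∪C| = 49+34+35-14-18-22+10 = 74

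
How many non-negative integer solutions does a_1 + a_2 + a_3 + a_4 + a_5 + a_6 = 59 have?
C(59+6-1, 6-1) = C(64, 5) = 7624512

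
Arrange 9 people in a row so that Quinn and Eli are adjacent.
Treat as block: (9-1)! × 2! = 40320 × 2 = 80640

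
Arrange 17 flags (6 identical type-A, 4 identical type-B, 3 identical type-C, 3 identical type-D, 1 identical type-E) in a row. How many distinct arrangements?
17! / (6! × 4! × 3! × 3! × 1!) = 571771200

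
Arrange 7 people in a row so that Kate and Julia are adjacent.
Treat as block: (7-1)! × 2! = 720 × 2 = 1440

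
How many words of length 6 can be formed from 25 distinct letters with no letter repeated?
P(25,6) = 25!/(25-6)! = 127512000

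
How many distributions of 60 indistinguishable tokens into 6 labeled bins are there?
C(60+6-1, 6-1) = C(65, 5) = 8259888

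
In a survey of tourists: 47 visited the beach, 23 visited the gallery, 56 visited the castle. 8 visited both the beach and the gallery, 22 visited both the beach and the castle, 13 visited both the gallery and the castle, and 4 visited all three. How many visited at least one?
|A∪B∪C| = 47+23+56-8-22-13+4 = 87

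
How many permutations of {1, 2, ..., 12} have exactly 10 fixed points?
Choose the 10 fixed points C(12,10) = 66, derange the rest: !2 = Σ_{j=0}^{2} (-1)^j·2!/j! = 2 - 2 + 1 = 1. Product = 66 × 1 = 66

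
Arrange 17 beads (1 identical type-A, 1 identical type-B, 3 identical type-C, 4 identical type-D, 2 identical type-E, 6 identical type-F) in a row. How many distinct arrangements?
17! / (1! × 1! × 3! × 4! × 2! × 6!) = 1715313600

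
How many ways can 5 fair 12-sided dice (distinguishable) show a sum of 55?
Coefficient of x^55 in (x + x² + ... + x^12)^5. By inclusion-exclusion on dice exceeding 12: Σ_j (-1)^j C(5,j)·C(55-1-12j, 4) = C(5,0)·C(54,4) - C(5,1)·C(42,4) + C(5,2)·C(30,4) - C(5,3)·C(18,4) + C(5,4)·C(6,4) = 1·316251 - 5·111930 + 10·27405 - 10·3060 + 5·15 = 126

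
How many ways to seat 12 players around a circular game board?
Circular: fix one position, arrange the rest. (12-1)! = 39916800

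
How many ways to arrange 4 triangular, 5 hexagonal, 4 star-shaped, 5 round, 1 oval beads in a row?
19! / (4! × 5! × 4! × 5! × 1!) = 14665931280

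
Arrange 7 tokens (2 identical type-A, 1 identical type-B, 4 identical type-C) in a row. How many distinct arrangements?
7! / (2! × 1! × 4!) = 105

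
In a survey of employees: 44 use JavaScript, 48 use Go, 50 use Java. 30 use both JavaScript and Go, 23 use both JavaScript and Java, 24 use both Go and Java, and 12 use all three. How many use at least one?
|A∪B∪C| = 44+48+50-30-23-24+12 = 77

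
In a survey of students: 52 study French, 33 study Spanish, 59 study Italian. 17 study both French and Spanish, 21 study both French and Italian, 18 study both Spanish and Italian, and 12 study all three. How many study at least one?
|A∪B∪C| = 52+33+59-17-21-18+12 = 100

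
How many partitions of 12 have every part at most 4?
Let r_j(i) = number of partitions of i into parts ≤ j, for i = 0..12. r_1(i) = 1 for all i; r_j(i) = r_{j-1}(i) + r_j(i-j). Rows j = 2..4: ≤2: 1 1 2 2 3 3 4 4 5 5 6 6 7; ≤3: 1 1 2 3 4 5 7 8 10 12 14 16 19; ≤4: 1 1 2 3 5 6 9 11 15 18 23 27 34. r_4(12) = 34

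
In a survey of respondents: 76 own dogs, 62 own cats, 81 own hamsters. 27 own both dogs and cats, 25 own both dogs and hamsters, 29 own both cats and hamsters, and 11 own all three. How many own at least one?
|A∪B∪C| = 76+62+81-27-25-29+11 = 149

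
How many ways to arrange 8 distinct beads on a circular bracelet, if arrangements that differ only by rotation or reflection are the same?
(8-1)!/2 = 5040/2 = 2520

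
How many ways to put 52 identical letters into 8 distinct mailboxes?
C(52+8-1, 8-1) = C(59, 7) = 341149446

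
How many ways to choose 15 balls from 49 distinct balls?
C(49,15) = 49!/(15!×34!) = 1575580702584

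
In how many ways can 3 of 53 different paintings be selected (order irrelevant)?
C(53,3) = 53!/(3!×50!) = 23426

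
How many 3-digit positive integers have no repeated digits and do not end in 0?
Last digit: 9 nonzero choices. First digit: 8 (nonzero, ≠last). Middle 1: P(8,1) = 8. Total = 576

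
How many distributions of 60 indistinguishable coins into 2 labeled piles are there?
C(60+2-1, 2-1) = C(61, 1) = 61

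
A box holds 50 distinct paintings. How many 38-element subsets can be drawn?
C(50,38) = 50!/(38!×12!) = 121399651100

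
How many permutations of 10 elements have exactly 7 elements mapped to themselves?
Choose the 7 fixed points C(10,7) = 120, derange the rest: !3 = Σ_{j=0}^{3} (-1)^j·3!/j! = 6 - 6 + 3 - 1 = 2. Product = 120 × 2 = 240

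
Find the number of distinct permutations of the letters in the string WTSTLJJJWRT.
11! / (1! × 2! × 3! × 1! × 1! × 3!) = 554400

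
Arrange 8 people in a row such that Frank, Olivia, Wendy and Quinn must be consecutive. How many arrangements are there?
Treat the 4 as one block: (8-4+1)! × 4! = 120 × 24 = 2880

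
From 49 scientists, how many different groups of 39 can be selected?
C(49,39) = 49!/(39!×10!) = 8217822536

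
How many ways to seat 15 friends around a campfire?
Circular: fix one position, arrange the rest. (15-1)! = 87178291200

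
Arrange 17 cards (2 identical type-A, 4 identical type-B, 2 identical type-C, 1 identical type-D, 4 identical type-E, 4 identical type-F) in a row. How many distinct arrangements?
17! / (2! × 4! × 2! × 1! × 4! × 4!) = 6432426000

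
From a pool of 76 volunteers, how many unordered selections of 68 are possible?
C(76,68) = 76!/(68!×8!) = 18855883575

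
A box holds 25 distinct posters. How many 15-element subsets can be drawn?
C(25,15) = 25!/(15!×10!) = 3268760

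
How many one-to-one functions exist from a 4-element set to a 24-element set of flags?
P(24,4) = 24!/(24-4)! = 255024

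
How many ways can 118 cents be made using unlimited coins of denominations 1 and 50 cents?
Coefficient of x^118 in 1/(1-x^1) · 1/(1-x^50). Use j coins of 50 for j = 0..⌊118/50⌋ = 2, the rest in 1s: 2 + 1 = 3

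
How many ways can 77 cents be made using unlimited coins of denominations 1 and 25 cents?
Coefficient of x^77 in 1/(1-x^1) · 1/(1-x^25). Use j coins of 25 for j = 0..⌊77/25⌋ = 3, the rest in 1s: 3 + 1 = 4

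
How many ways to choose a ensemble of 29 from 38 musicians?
C(38,29) = 38!/(29!×9!) = 163011640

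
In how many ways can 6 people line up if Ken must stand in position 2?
Fix one position: (6-1)! = 120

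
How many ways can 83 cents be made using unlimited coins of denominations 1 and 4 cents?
Coefficient of x^83 in 1/(1-x^1) · 1/(1-x^4). Use j coins of 4 for j = 0..⌊83/4⌋ = 20, the rest in 1s: 20 + 1 = 21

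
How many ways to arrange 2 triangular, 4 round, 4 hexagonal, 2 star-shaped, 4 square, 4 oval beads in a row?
20! / (2! × 4! × 4! × 2! × 4! × 4!) = 1833241410000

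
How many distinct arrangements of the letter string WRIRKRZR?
8! / (1! × 4! × 1! × 1! × 1!) = 1680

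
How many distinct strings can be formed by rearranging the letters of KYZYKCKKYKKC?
12! / (3! × 6! × 1! × 2!) = 55440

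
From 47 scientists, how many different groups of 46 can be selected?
C(47,46) = 47!/(46!×1!) = 47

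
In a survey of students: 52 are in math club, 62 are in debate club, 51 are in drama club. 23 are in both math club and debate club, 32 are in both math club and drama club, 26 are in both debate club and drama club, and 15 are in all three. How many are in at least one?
|A∪B∪C| = 52+62+51-23-32-26+15 = 99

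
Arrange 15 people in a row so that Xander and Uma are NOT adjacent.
Total - adjacent = 15! - (15-1)!×2 = 1307674368000 - 174356582400 = 1133317785600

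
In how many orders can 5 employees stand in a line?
5! = 120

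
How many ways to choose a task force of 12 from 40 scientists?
C(40,12) = 40!/(12!×28!) = 5586853480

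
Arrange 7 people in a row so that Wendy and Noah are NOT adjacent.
Total - adjacent = 7! - (7-1)!×2 = 5040 - 1440 = 3600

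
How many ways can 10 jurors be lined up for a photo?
10! = 3628800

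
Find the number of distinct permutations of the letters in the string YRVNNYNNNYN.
11! / (3! × 1! × 6! × 1!) = 9240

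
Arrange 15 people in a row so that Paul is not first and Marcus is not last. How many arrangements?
By inclusion-exclusion: 15! - 2×(15-1)! + (15-2)! = 1307674368000 - 174356582400 + 6227020800 = 1139544806400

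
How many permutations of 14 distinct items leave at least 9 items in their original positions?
Exactly j fixed points: C(14,j)·!(14-j); sum over j ≥ 9 (derangement numbers via !m = (m-1)·(!(m-1) + !(m-2)): !0..!5 = 1, 0, 1, 2, 9, 44). Σ_{j=9}^{14} C(14,j)·!(14-j) = C(14,9)·!5 + C(14,10)·!4 + C(14,11)·!3 + C(14,12)·!2 + C(14,13)·!1 + C(14,14)·!0 = 2002·44 + 1001·9 + 364·2 + 91·1 + 14·0 + 1·1 = 97917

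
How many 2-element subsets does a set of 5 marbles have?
C(5,2) = 5!/(2!×3!) = 10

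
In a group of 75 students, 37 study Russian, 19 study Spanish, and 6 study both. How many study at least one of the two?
|A∪B| = |A| + |B| - |A∩B| = 37 + 19 - 6 = 50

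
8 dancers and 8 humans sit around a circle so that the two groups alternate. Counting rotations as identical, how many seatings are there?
Fix one of the dancers: (8-1)! ways for the remaining dancers, × 8! ways for the humans = 5040 × 40320 = 203212800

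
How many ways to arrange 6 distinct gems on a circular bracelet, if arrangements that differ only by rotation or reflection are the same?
(6-1)!/2 = 120/2 = 60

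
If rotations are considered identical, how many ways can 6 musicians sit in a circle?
Circular: fix one position, arrange the rest. (6-1)! = 120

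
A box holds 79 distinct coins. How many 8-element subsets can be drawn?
C(79,8) = 79!/(8!×71!) = 26088783435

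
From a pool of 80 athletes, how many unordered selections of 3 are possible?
C(80,3) = 80!/(3!×77!) = 82160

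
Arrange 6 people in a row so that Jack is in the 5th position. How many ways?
Fix one position: (6-1)! = 120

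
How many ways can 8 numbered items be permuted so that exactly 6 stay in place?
Choose the 6 fixed points C(8,6) = 28, derange the rest: !2 = Σ_{j=0}^{2} (-1)^j·2!/j! = 2 - 2 + 1 = 1. Product = 28 × 1 = 28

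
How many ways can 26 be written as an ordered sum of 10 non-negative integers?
C(26+10-1, 10-1) = C(35, 9) = 70607460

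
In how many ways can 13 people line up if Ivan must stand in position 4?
Fix one position: (13-1)! = 479001600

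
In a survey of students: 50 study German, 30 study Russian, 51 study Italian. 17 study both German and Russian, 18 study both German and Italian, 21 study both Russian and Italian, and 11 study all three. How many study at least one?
|A∪B∪C| = 50+30+51-17-18-21+11 = 86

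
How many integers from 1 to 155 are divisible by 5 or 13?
⌊155/5⌋ + ⌊155/13⌋ - ⌊155/65⌋ = 31 + 11 - 2 = 40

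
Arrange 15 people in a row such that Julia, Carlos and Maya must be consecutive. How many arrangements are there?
Treat the 3 as one block: (15-3+1)! × 3! = 6227020800 × 6 = 37362124800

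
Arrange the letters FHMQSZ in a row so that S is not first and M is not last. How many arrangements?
By inclusion-exclusion: 6! - 2×(6-1)! + (6-2)! = 720 - 240 + 24 = 504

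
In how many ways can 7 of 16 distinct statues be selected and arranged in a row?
P(16,7) = 16!/(16-7)! = 57657600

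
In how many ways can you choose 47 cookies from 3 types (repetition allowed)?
C(47+3-1, 3-1) = C(49, 2) = 1176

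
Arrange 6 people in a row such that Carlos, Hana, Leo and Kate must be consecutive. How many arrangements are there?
Treat the 4 as one block: (6-4+1)! × 4! = 6 × 24 = 144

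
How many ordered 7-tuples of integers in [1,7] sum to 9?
Coefficient of x^9 in (x + x² + ... + x^7)^7. By inclusion-exclusion on dice exceeding 7: Σ_j (-1)^j C(7,j)·C(9-1-7j, 6) = C(7,0)·C(8,6) = 1·28 = 28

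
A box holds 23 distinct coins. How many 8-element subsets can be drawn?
C(23,8) = 23!/(8!×15!) = 490314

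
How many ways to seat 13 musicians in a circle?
Circular: fix one position, arrange the rest. (13-1)! = 479001600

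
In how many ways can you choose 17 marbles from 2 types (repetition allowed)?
C(17+2-1, 2-1) = C(18, 1) = 18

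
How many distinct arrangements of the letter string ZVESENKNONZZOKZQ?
16! / (4! × 1! × 1! × 1! × 3! × 2! × 2! × 2!) = 18162144000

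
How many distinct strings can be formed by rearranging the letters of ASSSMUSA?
8! / (1! × 2! × 4! × 1!) = 840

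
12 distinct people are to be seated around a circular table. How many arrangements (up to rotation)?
Circular: fix one position, arrange the rest. (12-1)! = 39916800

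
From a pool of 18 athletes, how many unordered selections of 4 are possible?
C(18,4) = 18!/(4!×14!) = 3060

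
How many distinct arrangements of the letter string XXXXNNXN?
8! / (3! × 5!) = 56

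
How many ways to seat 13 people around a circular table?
Circular: fix one position, arrange the rest. (13-1)! = 479001600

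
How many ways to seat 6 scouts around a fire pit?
Circular: fix one position, arrange the rest. (6-1)! = 120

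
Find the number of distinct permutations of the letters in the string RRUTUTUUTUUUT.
13! / (2! × 4! × 7!) = 25740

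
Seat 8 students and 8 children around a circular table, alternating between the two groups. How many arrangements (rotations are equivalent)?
Fix one of the students: (8-1)! ways for the remaining students, × 8! ways for the children = 5040 × 40320 = 203212800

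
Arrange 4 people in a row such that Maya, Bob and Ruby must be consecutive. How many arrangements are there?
Treat the 3 as one block: (4-3+1)! × 3! = 2 × 6 = 12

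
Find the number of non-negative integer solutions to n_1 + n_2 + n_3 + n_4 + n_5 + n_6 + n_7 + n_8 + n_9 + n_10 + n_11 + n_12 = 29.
C(29+12-1, 12-1) = C(40, 11) = 2311801440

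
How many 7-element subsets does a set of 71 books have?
C(71,7) = 71!/(7!×64!) = 1329890705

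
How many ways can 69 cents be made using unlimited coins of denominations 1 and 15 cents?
Coefficient of x^69 in 1/(1-x^1) · 1/(1-x^15). Use j coins of 15 for j = 0..⌊69/15⌋ = 4, the rest in 1s: 4 + 1 = 5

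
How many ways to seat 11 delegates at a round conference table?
Circular: fix one position, arrange the rest. (11-1)! = 3628800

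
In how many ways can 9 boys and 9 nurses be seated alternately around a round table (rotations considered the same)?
Fix one of the boys: (9-1)! ways for the remaining boys, × 9! ways for the nurses = 40320 × 362880 = 14631321600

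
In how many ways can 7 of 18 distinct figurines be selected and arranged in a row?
P(18,7) = 18!/(18-7)! = 160392960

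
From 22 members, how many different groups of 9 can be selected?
C(22,9) = 22!/(9!×13!) = 497420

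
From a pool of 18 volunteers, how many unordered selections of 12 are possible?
C(18,12) = 18!/(12!×6!) = 18564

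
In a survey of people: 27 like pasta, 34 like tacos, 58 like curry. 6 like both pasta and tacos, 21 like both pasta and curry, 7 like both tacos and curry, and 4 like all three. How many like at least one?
|A∪B∪C| = 27+34+58-6-21-7+4 = 89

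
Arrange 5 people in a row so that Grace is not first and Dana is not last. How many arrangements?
By inclusion-exclusion: 5! - 2×(5-1)! + (5-2)! = 120 - 48 + 6 = 78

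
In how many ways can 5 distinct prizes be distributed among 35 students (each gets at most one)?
P(35,5) = 35!/(35-5)! = 38955840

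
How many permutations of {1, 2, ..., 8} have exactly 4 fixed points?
Choose the 4 fixed points C(8,4) = 70, derange the rest: !4 = Σ_{j=0}^{4} (-1)^j·4!/j! = 24 - 24 + 12 - 4 + 1 = 9. Product = 70 × 9 = 630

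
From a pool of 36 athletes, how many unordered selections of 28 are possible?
C(36,28) = 36!/(28!×8!) = 30260340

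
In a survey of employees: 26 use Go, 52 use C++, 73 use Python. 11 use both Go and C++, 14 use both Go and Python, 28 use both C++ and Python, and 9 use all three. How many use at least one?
|A∪B∪C| = 26+52+73-11-14-28+9 = 107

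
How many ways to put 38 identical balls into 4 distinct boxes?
C(38+4-1, 4-1) = C(41, 3) = 10660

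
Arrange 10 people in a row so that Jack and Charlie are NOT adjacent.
Total - adjacent = 10! - (10-1)!×2 = 3628800 - 725760 = 2903040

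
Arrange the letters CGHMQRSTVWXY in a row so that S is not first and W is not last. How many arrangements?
By inclusion-exclusion: 12! - 2×(12-1)! + (12-2)! = 479001600 - 79833600 + 3628800 = 402796800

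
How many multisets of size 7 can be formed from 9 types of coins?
C(7+9-1, 9-1) = C(15, 8) = 6435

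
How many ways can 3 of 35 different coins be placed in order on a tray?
P(35,3) = 35!/(35-3)! = 39270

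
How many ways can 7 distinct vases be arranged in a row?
7! = 5040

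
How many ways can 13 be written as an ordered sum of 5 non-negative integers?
C(13+5-1, 5-1) = C(17, 4) = 2380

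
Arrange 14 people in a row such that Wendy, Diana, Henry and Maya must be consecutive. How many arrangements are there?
Treat the 4 as one block: (14-4+1)! × 4! = 39916800 × 24 = 958003200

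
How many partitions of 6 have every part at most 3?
Let r_j(i) = number of partitions of i into parts ≤ j, for i = 0..6. r_1(i) = 1 for all i; r_j(i) = r_{j-1}(i) + r_j(i-j). Rows j = 2..3: ≤2: 1 1 2 2 3 3 4; ≤3: 1 1 2 3 4 5 7. r_3(6) = 7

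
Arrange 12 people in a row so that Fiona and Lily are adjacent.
Treat as block: (12-1)! × 2! = 39916800 × 2 = 79833600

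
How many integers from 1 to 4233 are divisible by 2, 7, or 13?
⌊4233/2⌋+⌊4233/7⌋+⌊4233/13⌋ - ⌊4233/14⌋-⌊4233/26⌋-⌊4233/91⌋ + ⌊4233/182⌋ = 2116+604+325 - 302-162-46 + 23 = 2558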